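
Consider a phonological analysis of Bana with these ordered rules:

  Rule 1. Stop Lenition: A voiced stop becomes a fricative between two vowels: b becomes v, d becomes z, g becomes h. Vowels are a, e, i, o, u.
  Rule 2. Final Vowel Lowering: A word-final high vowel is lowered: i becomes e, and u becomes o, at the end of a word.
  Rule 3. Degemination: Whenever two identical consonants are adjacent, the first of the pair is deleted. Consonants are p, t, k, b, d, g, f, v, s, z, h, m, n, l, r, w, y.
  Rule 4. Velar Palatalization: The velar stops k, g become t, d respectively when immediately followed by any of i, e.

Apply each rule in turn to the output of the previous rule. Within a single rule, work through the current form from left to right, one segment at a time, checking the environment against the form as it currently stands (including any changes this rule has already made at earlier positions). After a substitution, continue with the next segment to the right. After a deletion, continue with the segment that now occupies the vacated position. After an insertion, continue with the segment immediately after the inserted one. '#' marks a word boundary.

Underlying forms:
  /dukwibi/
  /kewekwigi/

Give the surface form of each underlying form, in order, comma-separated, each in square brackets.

/dukwibi/:
  Rule 1 Stop Lenition: [dukwibi] → [dukwivi]
  Rule 2 Final Vowel Lowering: [dukwivi] → [dukwive]
  Rule 3 Degemination: no change — [dukwive]
  Rule 4 Velar Palatalization: no change — [dukwive]
/kewekwigi/:
  Rule 1 Stop Lenition: [kewekwigi] → [kewekwihi]
  Rule 2 Final Vowel Lowering: [kewekwihi] → [kewekwihe]
  Rule 3 Degemination: no change — [kewekwihe]
  Rule 4 Velar Palatalization: [kewekwihe] → [tewekwihe]

[dukwive], [tewekwihe]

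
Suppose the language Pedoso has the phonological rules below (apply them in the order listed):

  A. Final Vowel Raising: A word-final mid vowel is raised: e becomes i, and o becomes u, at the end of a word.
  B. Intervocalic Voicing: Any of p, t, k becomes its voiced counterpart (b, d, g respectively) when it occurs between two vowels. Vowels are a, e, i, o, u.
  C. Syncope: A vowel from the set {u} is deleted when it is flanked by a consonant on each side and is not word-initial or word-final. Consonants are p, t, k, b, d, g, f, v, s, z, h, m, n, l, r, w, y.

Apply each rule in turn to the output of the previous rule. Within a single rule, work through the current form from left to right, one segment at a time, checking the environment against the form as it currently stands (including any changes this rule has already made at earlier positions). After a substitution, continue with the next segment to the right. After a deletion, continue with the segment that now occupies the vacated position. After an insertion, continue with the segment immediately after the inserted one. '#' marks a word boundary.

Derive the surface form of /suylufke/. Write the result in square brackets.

[sylfki]

A Final Vowel Raising: [suylufke] → [suylufki]
B Intervocalic Voicing: no change — [suylufki]
C Syncope: [suylufki] → [sylfki]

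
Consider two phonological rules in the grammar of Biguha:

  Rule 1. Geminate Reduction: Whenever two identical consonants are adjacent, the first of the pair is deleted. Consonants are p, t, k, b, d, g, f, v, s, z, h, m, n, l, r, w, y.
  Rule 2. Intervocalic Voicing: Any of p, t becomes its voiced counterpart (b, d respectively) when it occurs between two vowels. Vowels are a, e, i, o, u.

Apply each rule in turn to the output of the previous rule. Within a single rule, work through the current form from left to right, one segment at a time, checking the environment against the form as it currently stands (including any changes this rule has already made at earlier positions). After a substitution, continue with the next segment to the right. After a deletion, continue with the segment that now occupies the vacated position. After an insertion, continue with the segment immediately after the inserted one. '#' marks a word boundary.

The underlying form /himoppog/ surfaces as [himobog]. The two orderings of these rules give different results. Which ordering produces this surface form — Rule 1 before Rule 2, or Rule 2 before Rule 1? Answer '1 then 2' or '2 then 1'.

Order 1 then 2:
  1 Geminate Reduction: [himoppog] → [himopog]
  2 Intervocalic Voicing: [himopog] → [himobog]
  result: [himobog]
Order 2 then 1:
  2 Intervocalic Voicing: no change — [himoppog]
  1 Geminate Reduction: [himoppog] → [himopog]
  result: [himopog]

1 then 2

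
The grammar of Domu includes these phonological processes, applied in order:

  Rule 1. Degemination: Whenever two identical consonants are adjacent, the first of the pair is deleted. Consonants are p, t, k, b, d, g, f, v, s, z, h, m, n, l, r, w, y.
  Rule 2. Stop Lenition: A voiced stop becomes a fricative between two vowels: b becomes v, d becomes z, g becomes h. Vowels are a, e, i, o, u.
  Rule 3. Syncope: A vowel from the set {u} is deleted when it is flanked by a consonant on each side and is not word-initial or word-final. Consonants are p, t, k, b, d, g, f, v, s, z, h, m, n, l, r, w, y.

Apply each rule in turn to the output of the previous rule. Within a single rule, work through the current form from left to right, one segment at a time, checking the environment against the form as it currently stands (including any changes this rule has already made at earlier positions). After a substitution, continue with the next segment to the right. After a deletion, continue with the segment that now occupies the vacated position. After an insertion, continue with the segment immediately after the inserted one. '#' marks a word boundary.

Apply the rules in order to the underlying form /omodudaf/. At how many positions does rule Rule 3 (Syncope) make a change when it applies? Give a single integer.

Rule 1 Degemination: no change — [omodudaf]
Rule 2 Stop Lenition: [omodudaf] → [omozuzaf]
Rule 3 Syncope: [omozuzaf] → [omozzaf]
Rule Rule 3 changed 1 position(s).

1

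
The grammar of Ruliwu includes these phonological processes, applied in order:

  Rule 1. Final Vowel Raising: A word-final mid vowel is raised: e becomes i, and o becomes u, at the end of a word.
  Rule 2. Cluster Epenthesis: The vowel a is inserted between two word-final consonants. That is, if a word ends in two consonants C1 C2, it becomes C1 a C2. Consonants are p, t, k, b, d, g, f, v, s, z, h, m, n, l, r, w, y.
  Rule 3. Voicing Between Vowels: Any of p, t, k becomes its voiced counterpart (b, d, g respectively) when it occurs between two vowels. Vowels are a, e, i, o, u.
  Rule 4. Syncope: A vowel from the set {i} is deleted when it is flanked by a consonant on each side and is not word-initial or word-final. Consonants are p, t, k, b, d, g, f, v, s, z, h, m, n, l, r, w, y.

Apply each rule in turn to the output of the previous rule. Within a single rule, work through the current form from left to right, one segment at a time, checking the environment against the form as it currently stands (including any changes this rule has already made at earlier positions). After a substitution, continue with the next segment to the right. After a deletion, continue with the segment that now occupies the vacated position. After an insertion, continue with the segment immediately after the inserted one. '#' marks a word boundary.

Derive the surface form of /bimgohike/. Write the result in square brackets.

Rule 1 Final Vowel Raising: [bimgohike] → [bimgohiki]
Rule 2 Cluster Epenthesis: no change — [bimgohiki]
Rule 3 Voicing Between Vowels: [bimgohiki] → [bimgohigi]
Rule 4 Syncope: [bimgohigi] → [bmgohgi]

[bmgohgi]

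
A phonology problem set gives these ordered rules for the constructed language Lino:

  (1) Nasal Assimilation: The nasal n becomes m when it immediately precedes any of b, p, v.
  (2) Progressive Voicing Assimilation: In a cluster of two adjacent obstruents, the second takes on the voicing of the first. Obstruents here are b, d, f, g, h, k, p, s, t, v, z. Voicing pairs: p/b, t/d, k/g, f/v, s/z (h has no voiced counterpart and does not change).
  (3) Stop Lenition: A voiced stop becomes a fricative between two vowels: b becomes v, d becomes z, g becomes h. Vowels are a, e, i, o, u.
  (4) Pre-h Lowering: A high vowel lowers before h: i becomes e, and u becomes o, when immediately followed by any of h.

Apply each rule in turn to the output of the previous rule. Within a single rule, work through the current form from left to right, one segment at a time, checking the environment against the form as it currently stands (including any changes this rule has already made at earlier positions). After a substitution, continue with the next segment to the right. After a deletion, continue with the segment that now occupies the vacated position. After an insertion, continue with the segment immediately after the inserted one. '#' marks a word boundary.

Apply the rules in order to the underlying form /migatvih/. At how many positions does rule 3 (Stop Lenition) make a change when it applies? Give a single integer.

1

(1) Nasal Assimilation: no change — [migatvih]
(2) Progressive Voicing Assimilation: [migatvih] → [migatfih]
(3) Stop Lenition: [migatfih] → [mihatfih]
(4) Pre-h Lowering: [mihatfih] → [mehatfeh]
Rule 3 changed 1 position(s).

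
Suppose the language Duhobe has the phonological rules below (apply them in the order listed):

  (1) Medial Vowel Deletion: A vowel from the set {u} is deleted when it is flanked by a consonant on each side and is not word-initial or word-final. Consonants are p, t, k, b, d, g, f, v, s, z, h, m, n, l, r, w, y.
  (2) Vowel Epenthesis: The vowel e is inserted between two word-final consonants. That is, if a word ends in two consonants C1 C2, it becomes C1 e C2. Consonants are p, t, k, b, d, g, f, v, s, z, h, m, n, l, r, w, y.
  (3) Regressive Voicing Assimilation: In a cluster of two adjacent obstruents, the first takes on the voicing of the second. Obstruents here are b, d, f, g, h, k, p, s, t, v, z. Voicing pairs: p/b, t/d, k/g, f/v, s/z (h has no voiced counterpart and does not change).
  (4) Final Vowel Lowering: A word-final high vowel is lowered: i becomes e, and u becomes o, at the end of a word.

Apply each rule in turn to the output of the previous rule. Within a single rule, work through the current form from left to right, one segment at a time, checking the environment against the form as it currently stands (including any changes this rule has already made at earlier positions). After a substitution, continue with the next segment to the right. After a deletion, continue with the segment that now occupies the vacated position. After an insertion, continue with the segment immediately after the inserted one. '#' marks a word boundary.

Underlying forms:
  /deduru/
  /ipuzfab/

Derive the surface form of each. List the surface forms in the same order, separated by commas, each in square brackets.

/deduru/:
  (1) Medial Vowel Deletion: [deduru] → [dedru]
  (2) Vowel Epenthesis: no change — [dedru]
  (3) Regressive Voicing Assimilation: no change — [dedru]
  (4) Final Vowel Lowering: [dedru] → [dedro]
/ipuzfab/:
  (1) Medial Vowel Deletion: [ipuzfab] → [ipzfab]
  (2) Vowel Epenthesis: no change — [ipzfab]
  (3) Regressive Voicing Assimilation: [ipzfab] → [ibsfab]
  (4) Final Vowel Lowering: no change — [ibsfab]

[dedro], [ibsfab]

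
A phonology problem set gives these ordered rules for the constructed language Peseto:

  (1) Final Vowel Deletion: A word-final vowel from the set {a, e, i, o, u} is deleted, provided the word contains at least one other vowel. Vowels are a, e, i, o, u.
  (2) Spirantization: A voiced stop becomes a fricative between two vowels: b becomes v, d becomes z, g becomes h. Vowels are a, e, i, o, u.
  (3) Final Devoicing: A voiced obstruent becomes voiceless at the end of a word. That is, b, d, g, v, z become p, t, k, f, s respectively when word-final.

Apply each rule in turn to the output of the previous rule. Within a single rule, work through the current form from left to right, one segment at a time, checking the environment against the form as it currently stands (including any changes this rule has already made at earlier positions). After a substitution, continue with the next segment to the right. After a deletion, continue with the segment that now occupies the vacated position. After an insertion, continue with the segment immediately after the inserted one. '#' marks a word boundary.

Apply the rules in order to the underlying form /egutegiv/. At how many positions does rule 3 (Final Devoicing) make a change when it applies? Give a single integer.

(1) Final Vowel Deletion: no change — [egutegiv]
(2) Spirantization: [egutegiv] → [ehutehiv]
(3) Final Devoicing: [ehutehiv] → [ehutehif]
Rule 3 changed 1 position(s).

1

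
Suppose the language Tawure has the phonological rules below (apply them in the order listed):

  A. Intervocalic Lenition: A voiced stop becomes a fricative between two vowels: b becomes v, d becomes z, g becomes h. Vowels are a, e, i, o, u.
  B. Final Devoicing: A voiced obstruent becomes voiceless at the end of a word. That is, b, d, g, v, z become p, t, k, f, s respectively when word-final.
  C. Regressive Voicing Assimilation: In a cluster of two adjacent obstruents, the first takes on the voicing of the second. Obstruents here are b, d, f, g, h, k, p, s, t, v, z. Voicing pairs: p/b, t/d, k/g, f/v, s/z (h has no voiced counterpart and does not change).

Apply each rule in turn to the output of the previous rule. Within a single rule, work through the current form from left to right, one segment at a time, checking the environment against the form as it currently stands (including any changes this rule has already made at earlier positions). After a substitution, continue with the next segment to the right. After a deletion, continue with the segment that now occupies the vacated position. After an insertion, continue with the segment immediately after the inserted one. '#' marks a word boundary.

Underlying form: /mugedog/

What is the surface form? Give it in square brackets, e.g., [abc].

A Intervocalic Lenition: [mugedog] → [muhezog]
B Final Devoicing: [muhezog] → [muhezok]
C Regressive Voicing Assimilation: no change — [muhezok]

[muhezok]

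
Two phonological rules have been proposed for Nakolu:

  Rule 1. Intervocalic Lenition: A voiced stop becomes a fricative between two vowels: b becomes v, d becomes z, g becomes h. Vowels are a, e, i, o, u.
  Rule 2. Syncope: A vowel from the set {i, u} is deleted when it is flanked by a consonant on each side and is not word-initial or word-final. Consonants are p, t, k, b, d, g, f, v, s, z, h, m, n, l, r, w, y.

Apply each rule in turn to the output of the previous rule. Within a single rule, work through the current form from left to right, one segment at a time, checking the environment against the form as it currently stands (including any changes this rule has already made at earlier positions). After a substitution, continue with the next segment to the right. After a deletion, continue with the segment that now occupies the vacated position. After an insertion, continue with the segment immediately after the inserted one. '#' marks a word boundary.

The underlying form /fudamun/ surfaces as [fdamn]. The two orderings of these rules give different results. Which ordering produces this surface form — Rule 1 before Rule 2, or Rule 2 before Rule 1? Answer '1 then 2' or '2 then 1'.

Order 1 then 2:
  1 Intervocalic Lenition: [fudamun] → [fuzamun]
  2 Syncope: [fuzamun] → [fzamn]
  result: [fzamn]
Order 2 then 1:
  2 Syncope: [fudamun] → [fdamn]
  1 Intervocalic Lenition: no change — [fdamn]
  result: [fdamn]

2 then 1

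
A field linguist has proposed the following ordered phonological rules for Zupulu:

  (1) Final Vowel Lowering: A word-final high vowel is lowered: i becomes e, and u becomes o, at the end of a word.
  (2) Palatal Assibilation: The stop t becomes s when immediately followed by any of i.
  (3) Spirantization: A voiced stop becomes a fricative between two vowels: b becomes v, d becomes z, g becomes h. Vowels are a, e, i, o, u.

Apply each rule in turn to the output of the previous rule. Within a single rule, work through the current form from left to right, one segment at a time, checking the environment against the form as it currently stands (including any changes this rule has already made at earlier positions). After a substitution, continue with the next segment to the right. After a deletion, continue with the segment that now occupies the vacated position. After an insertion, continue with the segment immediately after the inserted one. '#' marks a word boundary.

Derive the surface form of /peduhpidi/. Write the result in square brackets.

(1) Final Vowel Lowering: [peduhpidi] → [peduhpide]
(2) Palatal Assibilation: no change — [peduhpide]
(3) Spirantization: [peduhpide] → [pezuhpize]

[pezuhpize]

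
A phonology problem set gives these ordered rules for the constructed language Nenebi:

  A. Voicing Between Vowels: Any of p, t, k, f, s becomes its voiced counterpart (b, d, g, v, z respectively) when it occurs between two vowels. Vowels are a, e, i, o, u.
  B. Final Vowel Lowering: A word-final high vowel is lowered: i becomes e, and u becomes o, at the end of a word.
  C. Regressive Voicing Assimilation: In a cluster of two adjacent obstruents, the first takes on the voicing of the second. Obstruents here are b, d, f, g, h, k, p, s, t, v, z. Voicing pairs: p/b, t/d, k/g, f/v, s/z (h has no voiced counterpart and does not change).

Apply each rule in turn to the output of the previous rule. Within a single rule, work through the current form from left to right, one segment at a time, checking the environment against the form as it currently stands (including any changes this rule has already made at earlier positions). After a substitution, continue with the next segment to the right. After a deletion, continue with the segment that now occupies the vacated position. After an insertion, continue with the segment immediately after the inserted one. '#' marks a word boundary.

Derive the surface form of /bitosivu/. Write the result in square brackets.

A Voicing Between Vowels: [bitosivu] → [bidozivu]
B Final Vowel Lowering: [bidozivu] → [bidozivo]
C Regressive Voicing Assimilation: no change — [bidozivo]

[bidozivo]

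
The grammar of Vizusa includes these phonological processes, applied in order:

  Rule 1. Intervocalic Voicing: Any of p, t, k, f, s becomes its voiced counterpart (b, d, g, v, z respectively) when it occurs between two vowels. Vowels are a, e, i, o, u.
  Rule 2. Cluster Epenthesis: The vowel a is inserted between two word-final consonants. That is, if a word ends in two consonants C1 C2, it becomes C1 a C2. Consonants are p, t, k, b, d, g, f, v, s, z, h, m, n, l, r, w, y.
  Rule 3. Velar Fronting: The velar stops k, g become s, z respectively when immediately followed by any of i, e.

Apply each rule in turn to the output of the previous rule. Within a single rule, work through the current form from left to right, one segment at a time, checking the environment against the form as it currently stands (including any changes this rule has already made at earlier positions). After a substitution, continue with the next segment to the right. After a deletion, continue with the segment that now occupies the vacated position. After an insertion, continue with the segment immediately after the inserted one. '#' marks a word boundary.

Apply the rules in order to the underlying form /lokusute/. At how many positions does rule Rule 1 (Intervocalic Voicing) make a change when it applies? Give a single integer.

3

Rule 1 Intervocalic Voicing: [lokusute] → [loguzude]
Rule 2 Cluster Epenthesis: no change — [loguzude]
Rule 3 Velar Fronting: no change — [loguzude]
Rule Rule 1 changed 3 position(s).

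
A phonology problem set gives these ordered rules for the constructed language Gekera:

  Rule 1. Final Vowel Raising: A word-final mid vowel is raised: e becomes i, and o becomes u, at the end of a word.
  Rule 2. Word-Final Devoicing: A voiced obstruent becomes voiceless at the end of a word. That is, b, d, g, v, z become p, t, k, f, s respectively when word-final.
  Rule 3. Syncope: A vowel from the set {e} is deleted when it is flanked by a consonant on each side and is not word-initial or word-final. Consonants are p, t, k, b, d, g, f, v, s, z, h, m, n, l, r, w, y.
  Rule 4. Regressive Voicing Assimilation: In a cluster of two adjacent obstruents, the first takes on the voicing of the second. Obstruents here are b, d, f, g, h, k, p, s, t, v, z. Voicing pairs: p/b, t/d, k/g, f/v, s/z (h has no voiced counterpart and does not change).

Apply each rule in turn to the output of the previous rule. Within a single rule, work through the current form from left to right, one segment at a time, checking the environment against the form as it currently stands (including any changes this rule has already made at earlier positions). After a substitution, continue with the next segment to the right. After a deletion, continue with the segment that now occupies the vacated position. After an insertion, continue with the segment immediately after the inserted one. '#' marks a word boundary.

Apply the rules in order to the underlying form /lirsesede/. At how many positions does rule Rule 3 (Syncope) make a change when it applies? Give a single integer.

2

Rule 1 Final Vowel Raising: [lirsesede] → [lirsesedi]
Rule 2 Word-Final Devoicing: no change — [lirsesedi]
Rule 3 Syncope: [lirsesedi] → [lirssdi]
Rule 4 Regressive Voicing Assimilation: [lirssdi] → [lirszdi]
Rule Rule 3 changed 2 position(s).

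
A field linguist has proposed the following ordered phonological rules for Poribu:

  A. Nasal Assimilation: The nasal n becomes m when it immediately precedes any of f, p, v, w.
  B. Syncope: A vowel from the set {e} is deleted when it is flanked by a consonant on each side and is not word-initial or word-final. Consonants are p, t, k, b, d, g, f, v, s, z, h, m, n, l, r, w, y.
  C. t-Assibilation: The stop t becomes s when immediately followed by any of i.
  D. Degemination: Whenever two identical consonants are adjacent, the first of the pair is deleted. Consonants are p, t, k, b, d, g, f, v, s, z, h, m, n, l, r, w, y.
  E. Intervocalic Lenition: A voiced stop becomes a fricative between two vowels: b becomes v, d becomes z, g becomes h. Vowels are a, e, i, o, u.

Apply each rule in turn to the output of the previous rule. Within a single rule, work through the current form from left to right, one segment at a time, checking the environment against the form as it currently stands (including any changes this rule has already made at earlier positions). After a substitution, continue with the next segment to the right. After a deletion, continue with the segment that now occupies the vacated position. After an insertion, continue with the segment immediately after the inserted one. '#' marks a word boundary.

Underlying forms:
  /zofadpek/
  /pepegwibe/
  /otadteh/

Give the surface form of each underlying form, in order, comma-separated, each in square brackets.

/zofadpek/:
  A Nasal Assimilation: no change — [zofadpek]
  B Syncope: [zofadpek] → [zofadpk]
  C t-Assibilation: no change — [zofadpk]
  D Degemination: no change — [zofadpk]
  E Intervocalic Lenition: no change — [zofadpk]
/pepegwibe/:
  A Nasal Assimilation: no change — [pepegwibe]
  B Syncope: [pepegwibe] → [ppgwibe]
  C t-Assibilation: no change — [ppgwibe]
  D Degemination: [ppgwibe] → [pgwibe]
  E Intervocalic Lenition: [pgwibe] → [pgwive]
/otadteh/:
  A Nasal Assimilation: no change — [otadteh]
  B Syncope: [otadteh] → [otadth]
  C t-Assibilation: no change — [otadth]
  D Degemination: no change — [otadth]
  E Intervocalic Lenition: no change — [otadth]

[zofadpk], [pgwive], [otadth]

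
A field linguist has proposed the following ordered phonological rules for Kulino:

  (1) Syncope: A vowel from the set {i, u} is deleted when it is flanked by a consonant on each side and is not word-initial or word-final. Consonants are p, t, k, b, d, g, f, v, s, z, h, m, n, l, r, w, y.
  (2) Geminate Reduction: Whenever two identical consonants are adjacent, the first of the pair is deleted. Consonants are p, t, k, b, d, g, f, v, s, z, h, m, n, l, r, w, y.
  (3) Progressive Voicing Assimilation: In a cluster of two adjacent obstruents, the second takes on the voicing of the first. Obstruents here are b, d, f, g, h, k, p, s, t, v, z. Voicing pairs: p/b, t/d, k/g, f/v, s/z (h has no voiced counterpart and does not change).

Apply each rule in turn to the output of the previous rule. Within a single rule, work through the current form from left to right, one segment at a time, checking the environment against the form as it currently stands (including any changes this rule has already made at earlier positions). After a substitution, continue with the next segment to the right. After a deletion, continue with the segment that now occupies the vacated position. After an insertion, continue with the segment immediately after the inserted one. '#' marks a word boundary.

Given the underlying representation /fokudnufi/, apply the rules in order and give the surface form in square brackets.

[foktnfi]

(1) Syncope: [fokudnufi] → [fokdnfi]
(2) Geminate Reduction: no change — [fokdnfi]
(3) Progressive Voicing Assimilation: [fokdnfi] → [foktnfi]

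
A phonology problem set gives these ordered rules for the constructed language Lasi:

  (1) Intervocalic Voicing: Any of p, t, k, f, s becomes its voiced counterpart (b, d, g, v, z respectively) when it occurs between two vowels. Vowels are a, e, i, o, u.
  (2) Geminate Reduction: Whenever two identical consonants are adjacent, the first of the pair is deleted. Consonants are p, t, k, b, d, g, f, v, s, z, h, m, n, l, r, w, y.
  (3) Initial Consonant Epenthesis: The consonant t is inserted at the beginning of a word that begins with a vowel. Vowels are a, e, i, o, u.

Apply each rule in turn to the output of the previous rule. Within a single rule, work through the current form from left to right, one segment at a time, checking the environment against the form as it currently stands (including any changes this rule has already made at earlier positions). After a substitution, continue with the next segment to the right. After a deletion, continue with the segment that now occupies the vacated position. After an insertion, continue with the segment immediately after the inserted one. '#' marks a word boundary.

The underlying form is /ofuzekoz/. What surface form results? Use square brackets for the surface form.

(1) Intervocalic Voicing: [ofuzekoz] → [ovuzegoz]
(2) Geminate Reduction: no change — [ovuzegoz]
(3) Initial Consonant Epenthesis: [ovuzegoz] → [tovuzegoz]

[tovuzegoz]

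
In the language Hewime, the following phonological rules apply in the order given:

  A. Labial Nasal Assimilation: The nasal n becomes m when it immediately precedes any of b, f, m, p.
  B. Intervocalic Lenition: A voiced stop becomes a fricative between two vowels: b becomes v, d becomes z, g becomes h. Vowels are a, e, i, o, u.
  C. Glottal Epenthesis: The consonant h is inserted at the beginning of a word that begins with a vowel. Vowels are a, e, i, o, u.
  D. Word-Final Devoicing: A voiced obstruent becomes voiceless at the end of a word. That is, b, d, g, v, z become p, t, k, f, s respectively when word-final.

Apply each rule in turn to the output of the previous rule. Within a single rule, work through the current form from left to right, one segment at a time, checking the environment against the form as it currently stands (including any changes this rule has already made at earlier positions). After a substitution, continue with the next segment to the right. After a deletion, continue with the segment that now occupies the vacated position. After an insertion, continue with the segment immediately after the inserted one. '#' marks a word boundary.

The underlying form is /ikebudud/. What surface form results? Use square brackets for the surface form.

[hikevuzut]

A Labial Nasal Assimilation: no change — [ikebudud]
B Intervocalic Lenition: [ikebudud] → [ikevuzud]
C Glottal Epenthesis: [ikevuzud] → [hikevuzud]
D Word-Final Devoicing: [hikevuzud] → [hikevuzut]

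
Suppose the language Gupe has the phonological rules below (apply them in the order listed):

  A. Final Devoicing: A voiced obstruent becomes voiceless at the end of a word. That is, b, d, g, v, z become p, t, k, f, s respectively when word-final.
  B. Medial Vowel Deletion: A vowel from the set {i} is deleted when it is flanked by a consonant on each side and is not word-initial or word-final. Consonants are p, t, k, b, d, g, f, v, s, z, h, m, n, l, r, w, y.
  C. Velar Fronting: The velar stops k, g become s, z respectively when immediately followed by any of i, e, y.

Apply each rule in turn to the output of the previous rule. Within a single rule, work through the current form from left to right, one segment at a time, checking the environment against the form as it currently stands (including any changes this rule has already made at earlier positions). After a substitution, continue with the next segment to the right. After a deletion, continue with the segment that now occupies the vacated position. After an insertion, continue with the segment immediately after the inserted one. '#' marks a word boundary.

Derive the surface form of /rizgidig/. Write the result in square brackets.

[rzgdk]

A Final Devoicing: [rizgidig] → [rizgidik]
B Medial Vowel Deletion: [rizgidik] → [rzgdk]
C Velar Fronting: no change — [rzgdk]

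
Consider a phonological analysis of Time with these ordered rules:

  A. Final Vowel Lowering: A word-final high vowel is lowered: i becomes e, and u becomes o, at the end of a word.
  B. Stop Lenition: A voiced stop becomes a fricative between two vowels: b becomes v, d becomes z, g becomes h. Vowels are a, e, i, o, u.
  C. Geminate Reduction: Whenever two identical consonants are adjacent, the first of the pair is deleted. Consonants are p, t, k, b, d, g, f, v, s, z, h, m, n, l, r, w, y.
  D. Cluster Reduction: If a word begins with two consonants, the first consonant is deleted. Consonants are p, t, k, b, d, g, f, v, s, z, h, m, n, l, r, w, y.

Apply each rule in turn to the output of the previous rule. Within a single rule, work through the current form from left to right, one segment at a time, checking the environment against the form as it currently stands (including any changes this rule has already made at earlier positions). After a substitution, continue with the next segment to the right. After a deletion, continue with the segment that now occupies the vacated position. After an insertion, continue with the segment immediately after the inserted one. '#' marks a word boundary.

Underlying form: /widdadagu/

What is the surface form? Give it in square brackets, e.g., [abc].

A Final Vowel Lowering: [widdadagu] → [widdadago]
B Stop Lenition: [widdadago] → [widdazaho]
C Geminate Reduction: [widdazaho] → [widazaho]
D Cluster Reduction: no change — [widazaho]

[widazaho]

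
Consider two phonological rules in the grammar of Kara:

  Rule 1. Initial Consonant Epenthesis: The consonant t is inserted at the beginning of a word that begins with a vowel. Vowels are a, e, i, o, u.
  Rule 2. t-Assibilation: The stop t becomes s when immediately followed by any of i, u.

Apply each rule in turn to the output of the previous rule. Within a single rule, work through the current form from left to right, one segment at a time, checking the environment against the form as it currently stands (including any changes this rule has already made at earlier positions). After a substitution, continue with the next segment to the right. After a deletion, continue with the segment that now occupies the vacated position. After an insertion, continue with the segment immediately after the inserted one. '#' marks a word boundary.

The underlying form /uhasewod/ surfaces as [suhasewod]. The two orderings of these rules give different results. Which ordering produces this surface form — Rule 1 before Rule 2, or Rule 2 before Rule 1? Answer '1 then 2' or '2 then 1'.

1 then 2

Order 1 then 2:
  1 Initial Consonant Epenthesis: [uhasewod] → [tuhasewod]
  2 t-Assibilation: [tuhasewod] → [suhasewod]
  result: [suhasewod]
Order 2 then 1:
  2 t-Assibilation: no change — [uhasewod]
  1 Initial Consonant Epenthesis: [uhasewod] → [tuhasewod]
  result: [tuhasewod]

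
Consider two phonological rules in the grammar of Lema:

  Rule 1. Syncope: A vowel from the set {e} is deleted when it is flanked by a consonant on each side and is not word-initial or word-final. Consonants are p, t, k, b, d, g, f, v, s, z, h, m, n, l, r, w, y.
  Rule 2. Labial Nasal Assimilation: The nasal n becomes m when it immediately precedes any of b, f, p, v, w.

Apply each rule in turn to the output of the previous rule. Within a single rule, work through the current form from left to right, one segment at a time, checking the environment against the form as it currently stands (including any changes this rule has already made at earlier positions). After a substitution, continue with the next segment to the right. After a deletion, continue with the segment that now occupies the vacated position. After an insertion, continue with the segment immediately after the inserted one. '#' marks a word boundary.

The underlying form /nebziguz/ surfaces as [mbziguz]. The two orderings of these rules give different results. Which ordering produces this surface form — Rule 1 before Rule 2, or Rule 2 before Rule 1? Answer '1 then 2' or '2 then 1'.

1 then 2

Order 1 then 2:
  1 Syncope: [nebziguz] → [nbziguz]
  2 Labial Nasal Assimilation: [nbziguz] → [mbziguz]
  result: [mbziguz]
Order 2 then 1:
  2 Labial Nasal Assimilation: no change — [nebziguz]
  1 Syncope: [nebziguz] → [nbziguz]
  result: [nbziguz]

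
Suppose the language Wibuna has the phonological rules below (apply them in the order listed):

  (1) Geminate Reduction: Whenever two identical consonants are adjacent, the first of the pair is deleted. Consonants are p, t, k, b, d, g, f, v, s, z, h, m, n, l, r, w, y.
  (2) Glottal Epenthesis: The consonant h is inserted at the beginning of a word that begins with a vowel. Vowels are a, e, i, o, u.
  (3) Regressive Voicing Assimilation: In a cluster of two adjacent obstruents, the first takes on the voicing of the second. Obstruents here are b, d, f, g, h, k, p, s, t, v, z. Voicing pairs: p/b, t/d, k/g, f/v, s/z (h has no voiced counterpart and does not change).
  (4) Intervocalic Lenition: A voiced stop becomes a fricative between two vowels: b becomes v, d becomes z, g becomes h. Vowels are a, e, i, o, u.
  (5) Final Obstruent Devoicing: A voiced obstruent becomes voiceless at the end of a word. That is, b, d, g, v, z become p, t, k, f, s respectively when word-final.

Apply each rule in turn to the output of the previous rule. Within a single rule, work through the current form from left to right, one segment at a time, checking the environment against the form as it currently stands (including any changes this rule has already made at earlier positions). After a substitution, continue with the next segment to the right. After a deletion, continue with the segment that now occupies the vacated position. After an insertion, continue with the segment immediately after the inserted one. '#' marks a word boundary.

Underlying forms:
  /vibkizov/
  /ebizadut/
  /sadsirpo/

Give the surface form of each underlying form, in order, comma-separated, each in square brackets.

[vipkizof], [hevizazut], [satsirpo]

/vibkizov/:
  (1) Geminate Reduction: no change — [vibkizov]
  (2) Glottal Epenthesis: no change — [vibkizov]
  (3) Regressive Voicing Assimilation: [vibkizov] → [vipkizov]
  (4) Intervocalic Lenition: no change — [vipkizov]
  (5) Final Obstruent Devoicing: [vipkizov] → [vipkizof]
/ebizadut/:
  (1) Geminate Reduction: no change — [ebizadut]
  (2) Glottal Epenthesis: [ebizadut] → [hebizadut]
  (3) Regressive Voicing Assimilation: no change — [hebizadut]
  (4) Intervocalic Lenition: [hebizadut] → [hevizazut]
  (5) Final Obstruent Devoicing: no change — [hevizazut]
/sadsirpo/:
  (1) Geminate Reduction: no change — [sadsirpo]
  (2) Glottal Epenthesis: no change — [sadsirpo]
  (3) Regressive Voicing Assimilation: [sadsirpo] → [satsirpo]
  (4) Intervocalic Lenition: no change — [satsirpo]
  (5) Final Obstruent Devoicing: no change — [satsirpo]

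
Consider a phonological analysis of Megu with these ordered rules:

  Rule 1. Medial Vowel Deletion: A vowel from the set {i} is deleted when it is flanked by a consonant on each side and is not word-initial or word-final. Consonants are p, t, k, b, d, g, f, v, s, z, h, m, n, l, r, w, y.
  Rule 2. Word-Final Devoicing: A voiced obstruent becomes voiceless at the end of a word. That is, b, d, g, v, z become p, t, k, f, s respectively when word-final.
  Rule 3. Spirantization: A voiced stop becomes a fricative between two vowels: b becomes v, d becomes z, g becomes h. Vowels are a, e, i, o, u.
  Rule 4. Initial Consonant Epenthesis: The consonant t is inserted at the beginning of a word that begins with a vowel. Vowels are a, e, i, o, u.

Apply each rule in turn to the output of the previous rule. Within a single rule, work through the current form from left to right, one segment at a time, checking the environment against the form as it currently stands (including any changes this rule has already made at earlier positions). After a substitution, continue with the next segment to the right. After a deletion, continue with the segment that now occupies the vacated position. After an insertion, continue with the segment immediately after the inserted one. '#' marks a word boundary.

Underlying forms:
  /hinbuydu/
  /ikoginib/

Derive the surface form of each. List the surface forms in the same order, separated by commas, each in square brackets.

/hinbuydu/:
  Rule 1 Medial Vowel Deletion: [hinbuydu] → [hnbuydu]
  Rule 2 Word-Final Devoicing: no change — [hnbuydu]
  Rule 3 Spirantization: no change — [hnbuydu]
  Rule 4 Initial Consonant Epenthesis: no change — [hnbuydu]
/ikoginib/:
  Rule 1 Medial Vowel Deletion: [ikoginib] → [ikognb]
  Rule 2 Word-Final Devoicing: [ikognb] → [ikognp]
  Rule 3 Spirantization: no change — [ikognp]
  Rule 4 Initial Consonant Epenthesis: [ikognp] → [tikognp]

[hnbuydu], [tikognp]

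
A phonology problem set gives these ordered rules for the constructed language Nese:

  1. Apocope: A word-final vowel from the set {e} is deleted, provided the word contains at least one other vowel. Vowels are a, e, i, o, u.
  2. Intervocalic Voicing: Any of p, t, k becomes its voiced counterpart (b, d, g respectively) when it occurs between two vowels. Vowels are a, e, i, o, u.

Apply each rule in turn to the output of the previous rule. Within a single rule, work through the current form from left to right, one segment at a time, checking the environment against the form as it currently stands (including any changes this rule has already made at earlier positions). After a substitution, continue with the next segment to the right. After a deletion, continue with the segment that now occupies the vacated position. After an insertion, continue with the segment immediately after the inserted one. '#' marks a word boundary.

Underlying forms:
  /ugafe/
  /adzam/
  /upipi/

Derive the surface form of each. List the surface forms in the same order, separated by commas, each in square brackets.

[ugaf], [adzam], [ubibi]

/ugafe/:
  1 Apocope: [ugafe] → [ugaf]
  2 Intervocalic Voicing: no change — [ugaf]
/adzam/:
  1 Apocope: no change — [adzam]
  2 Intervocalic Voicing: no change — [adzam]
/upipi/:
  1 Apocope: no change — [upipi]
  2 Intervocalic Voicing: [upipi] → [ubibi]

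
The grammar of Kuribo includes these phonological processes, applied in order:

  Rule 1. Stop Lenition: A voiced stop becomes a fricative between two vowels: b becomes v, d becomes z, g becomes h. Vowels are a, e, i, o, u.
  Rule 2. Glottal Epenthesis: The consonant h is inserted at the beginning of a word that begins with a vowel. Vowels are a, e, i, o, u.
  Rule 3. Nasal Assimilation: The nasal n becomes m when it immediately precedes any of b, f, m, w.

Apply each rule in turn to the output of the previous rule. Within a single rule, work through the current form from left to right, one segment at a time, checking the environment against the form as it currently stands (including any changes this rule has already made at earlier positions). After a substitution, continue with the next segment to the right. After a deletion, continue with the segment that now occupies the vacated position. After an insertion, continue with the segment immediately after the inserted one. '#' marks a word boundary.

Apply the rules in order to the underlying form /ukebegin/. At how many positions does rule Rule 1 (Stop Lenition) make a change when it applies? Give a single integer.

Rule 1 Stop Lenition: [ukebegin] → [ukevehin]
Rule 2 Glottal Epenthesis: [ukevehin] → [hukevehin]
Rule 3 Nasal Assimilation: no change — [hukevehin]
Rule Rule 1 changed 2 position(s).

2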